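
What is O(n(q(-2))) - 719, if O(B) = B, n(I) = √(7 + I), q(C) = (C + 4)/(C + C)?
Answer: -719 + √26/2 ≈ -716.45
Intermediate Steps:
q(C) = (4 + C)/(2*C) (q(C) = (4 + C)/((2*C)) = (4 + C)*(1/(2*C)) = (4 + C)/(2*C))
O(n(q(-2))) - 719 = √(7 + (½)*(4 - 2)/(-2)) - 719 = √(7 + (½)*(-½)*2) - 719 = √(7 - ½) - 719 = √(13/2) - 719 = √26/2 - 719 = -719 + √26/2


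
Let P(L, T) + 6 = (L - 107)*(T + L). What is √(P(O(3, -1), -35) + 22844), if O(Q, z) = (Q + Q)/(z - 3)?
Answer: √107193/2 ≈ 163.70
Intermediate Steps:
O(Q, z) = 2*Q/(-3 + z) (O(Q, z) = (2*Q)/(-3 + z) = 2*Q/(-3 + z))
P(L, T) = -6 + (-107 + L)*(L + T) (P(L, T) = -6 + (L - 107)*(T + L) = -6 + (-107 + L)*(L + T))
√(P(O(3, -1), -35) + 22844) = √((-6 + (2*3/(-3 - 1))² - 214*3/(-3 - 1) - 107*(-35) + (2*3/(-3 - 1))*(-35)) + 22844) = √((-6 + (2*3/(-4))² - 214*3/(-4) + 3745 + (2*3/(-4))*(-35)) + 22844) = √((-6 + (2*3*(-¼))² - 214*3*(-1)/4 + 3745 + (2*3*(-¼))*(-35)) + 22844) = √((-6 + (-3/2)² - 107*(-3/2) + 3745 - 3/2*(-35)) + 22844) = √((-6 + 9/4 + 321/2 + 3745 + 105/2) + 22844) = √(15817/4 + 22844) = √(107193/4) = √107193/2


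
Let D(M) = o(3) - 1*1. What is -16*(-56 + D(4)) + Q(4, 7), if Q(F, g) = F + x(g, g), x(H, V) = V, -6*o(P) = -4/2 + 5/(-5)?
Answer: 915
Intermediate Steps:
o(P) = ½ (o(P) = -(-4/2 + 5/(-5))/6 = -(-4*½ + 5*(-⅕))/6 = -(-2 - 1)/6 = -⅙*(-3) = ½)
D(M) = -½ (D(M) = ½ - 1*1 = ½ - 1 = -½)
Q(F, g) = F + g
-16*(-56 + D(4)) + Q(4, 7) = -16*(-56 - ½) + (4 + 7) = -16*(-113/2) + 11 = 904 + 11 = 915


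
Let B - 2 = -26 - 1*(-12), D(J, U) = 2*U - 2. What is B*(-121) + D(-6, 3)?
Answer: 1456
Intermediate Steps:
D(J, U) = -2 + 2*U
B = -12 (B = 2 + (-26 - 1*(-12)) = 2 + (-26 + 12) = 2 - 14 = -12)
B*(-121) + D(-6, 3) = -12*(-121) + (-2 + 2*3) = 1452 + (-2 + 6) = 1452 + 4 = 1456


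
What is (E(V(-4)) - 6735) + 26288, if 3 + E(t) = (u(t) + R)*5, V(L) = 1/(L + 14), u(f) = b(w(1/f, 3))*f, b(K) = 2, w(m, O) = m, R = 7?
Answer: 19586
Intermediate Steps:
u(f) = 2*f
V(L) = 1/(14 + L)
E(t) = 32 + 10*t (E(t) = -3 + (2*t + 7)*5 = -3 + (7 + 2*t)*5 = -3 + (35 + 10*t) = 32 + 10*t)
(E(V(-4)) - 6735) + 26288 = ((32 + 10/(14 - 4)) - 6735) + 26288 = ((32 + 10/10) - 6735) + 26288 = ((32 + 10*(1/10)) - 6735) + 26288 = ((32 + 1) - 6735) + 26288 = (33 - 6735) + 26288 = -6702 + 26288 = 19586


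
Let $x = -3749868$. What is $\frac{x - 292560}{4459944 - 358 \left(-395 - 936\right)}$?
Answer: $- \frac{2021214}{2468221} \approx -0.8189$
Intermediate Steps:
$\frac{x - 292560}{4459944 - 358 \left(-395 - 936\right)} = \frac{-3749868 - 292560}{4459944 - 358 \left(-395 - 936\right)} = \frac{-3749868 - 292560}{4459944 - -476498} = - \frac{4042428}{4459944 + 476498} = - \frac{4042428}{4936442} = \left(-4042428\right) \frac{1}{4936442} = - \frac{2021214}{2468221}$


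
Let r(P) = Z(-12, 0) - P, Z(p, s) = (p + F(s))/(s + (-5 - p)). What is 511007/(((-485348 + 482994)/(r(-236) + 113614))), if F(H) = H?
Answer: -29088635469/1177 ≈ -2.4714e+7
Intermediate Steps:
Z(p, s) = (p + s)/(-5 + s - p) (Z(p, s) = (p + s)/(s + (-5 - p)) = (p + s)/(-5 + s - p))
r(P) = -12/7 - P (r(P) = (-1*(-12) - 1*0)/(5 - 12 - 1*0) - P = (12 + 0)/(5 - 12 + 0) - P = 12/(-7) - P = -1/7*12 - P = -12/7 - P)
511007/(((-485348 + 482994)/(r(-236) + 113614))) = 511007/(((-485348 + 482994)/((-12/7 - 1*(-236)) + 113614))) = 511007/((-2354/((-12/7 + 236) + 113614))) = 511007/((-2354/(1640/7 + 113614))) = 511007/((-2354/796938/7)) = 511007/((-2354*7/796938)) = 511007/(-8239/398469) = 511007*(-398469/8239) = -29088635469/1177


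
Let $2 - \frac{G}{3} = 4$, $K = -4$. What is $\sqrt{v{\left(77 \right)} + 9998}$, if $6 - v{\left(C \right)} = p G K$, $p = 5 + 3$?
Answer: $2 \sqrt{2453} \approx 99.056$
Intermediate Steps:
$G = -6$ ($G = 6 - 12 = -6$)
$p = 8$
$v{\left(C \right)} = -186$ ($v{\left(C \right)} = 6 - 8 \left(-6\right) \left(-4\right) = 6 - \left(-48\right) \left(-4\right) = 6 - 192 = -186$)
$\sqrt{v{\left(77 \right)} + 9998} = \sqrt{-186 + 9998} = \sqrt{9812} = 2 \sqrt{2453}$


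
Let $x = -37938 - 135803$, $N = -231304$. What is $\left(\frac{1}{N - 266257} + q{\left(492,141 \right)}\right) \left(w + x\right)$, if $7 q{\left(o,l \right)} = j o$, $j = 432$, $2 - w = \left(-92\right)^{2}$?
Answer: $- \frac{2752660589152133}{497561} \approx -5.5323 \cdot 10^{9}$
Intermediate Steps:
$x = -173741$
$w = -8462$ ($w = 2 - \left(-92\right)^{2} = 2 - 8464 = -8462$)
$q{\left(o,l \right)} = \frac{432 o}{7}$
$\left(\frac{1}{N - 266257} + q{\left(492,141 \right)}\right) \left(w + x\right) = \left(\frac{1}{-231304 - 266257} + \frac{432}{7} \cdot 492\right) \left(-8462 - 173741\right) = \left(\frac{1}{-497561} + \frac{212544}{7}\right) \left(-182203\right) = \left(- \frac{1}{497561} + \frac{212544}{7}\right) \left(-182203\right) = \frac{105753605177}{3482927} \left(-182203\right) = - \frac{2752660589152133}{497561}$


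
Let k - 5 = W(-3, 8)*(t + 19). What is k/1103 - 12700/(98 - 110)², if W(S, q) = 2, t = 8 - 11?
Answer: -3500693/39708 ≈ -88.161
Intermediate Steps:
t = -3
k = 37 (k = 5 + 2*(-3 + 19) = 5 + 2*16 = 5 + 32 = 37)
k/1103 - 12700/(98 - 110)² = 37/1103 - 12700/(98 - 110)² = 37*(1/1103) - 12700/((-12)²) = 37/1103 - 12700/144 = 37/1103 - 12700*1/144 = 37/1103 - 3175/36 = -3500693/39708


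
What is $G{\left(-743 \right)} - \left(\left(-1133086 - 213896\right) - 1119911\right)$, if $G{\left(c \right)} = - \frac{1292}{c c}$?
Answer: $\frac{1361845812465}{552049} \approx 2.4669 \cdot 10^{6}$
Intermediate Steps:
$G{\left(c \right)} = - \frac{1292}{c^{2}}$
$G{\left(-743 \right)} - \left(\left(-1133086 - 213896\right) - 1119911\right) = - \frac{1292}{552049} - \left(\left(-1133086 - 213896\right) - 1119911\right) = \left(-1292\right) \frac{1}{552049} - \left(-1346982 - 1119911\right) = - \frac{1292}{552049} - -2466893 = - \frac{1292}{552049} + 2466893 = \frac{1361845812465}{552049}$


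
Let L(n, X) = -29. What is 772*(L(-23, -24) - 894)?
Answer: -712556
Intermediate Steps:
772*(L(-23, -24) - 894) = 772*(-29 - 894) = 772*(-923) = -712556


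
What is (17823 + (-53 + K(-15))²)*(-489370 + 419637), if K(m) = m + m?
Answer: -1723241896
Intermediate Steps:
K(m) = 2*m
(17823 + (-53 + K(-15))²)*(-489370 + 419637) = (17823 + (-53 + 2*(-15))²)*(-489370 + 419637) = (17823 + (-53 - 30)²)*(-69733) = (17823 + (-83)²)*(-69733) = (17823 + 6889)*(-69733) = 24712*(-69733) = -1723241896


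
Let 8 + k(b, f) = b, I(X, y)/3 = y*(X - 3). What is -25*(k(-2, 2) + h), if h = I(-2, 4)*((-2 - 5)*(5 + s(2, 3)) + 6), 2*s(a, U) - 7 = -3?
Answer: -64250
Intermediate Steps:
s(a, U) = 2 (s(a, U) = 7/2 + (1/2)*(-3) = 7/2 - 3/2 = 2)
I(X, y) = 3*y*(-3 + X) (I(X, y) = 3*(y*(X - 3)) = 3*(y*(-3 + X)) = 3*y*(-3 + X))
k(b, f) = -8 + b
h = 2580 (h = (3*4*(-3 - 2))*((-2 - 5)*(5 + 2) + 6) = (3*4*(-5))*(-7*7 + 6) = -60*(-49 + 6) = -60*(-43) = 2580)
-25*(k(-2, 2) + h) = -25*((-8 - 2) + 2580) = -25*(-10 + 2580) = -25*2570 = -64250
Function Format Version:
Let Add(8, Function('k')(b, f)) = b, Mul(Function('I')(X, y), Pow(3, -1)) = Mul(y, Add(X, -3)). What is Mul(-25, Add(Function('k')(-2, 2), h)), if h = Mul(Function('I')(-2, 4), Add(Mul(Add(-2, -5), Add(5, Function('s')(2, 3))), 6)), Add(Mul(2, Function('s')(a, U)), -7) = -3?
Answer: -64250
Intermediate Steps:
Function('s')(a, U) = 2 (Function('s')(a, U) = Add(Rational(7, 2), Mul(Rational(1, 2), -3)) = Add(Rational(7, 2), Rational(-3, 2)) = 2)
Function('I')(X, y) = Mul(3, y, Add(-3, X)) (Function('I')(X, y) = Mul(3, Mul(y, Add(X, -3))) = Mul(3, Mul(y, Add(-3, X))) = Mul(3, y, Add(-3, X)))
Function('k')(b, f) = Add(-8, b)
h = 2580 (h = Mul(Mul(3, 4, Add(-3, -2)), Add(Mul(Add(-2, -5), Add(5, 2)), 6)) = Mul(Mul(3, 4, -5), Add(Mul(-7, 7), 6)) = Mul(-60, Add(-49, 6)) = Mul(-60, -43) = 2580)
Mul(-25, Add(Function('k')(-2, 2), h)) = Mul(-25, Add(Add(-8, -2), 2580)) = Mul(-25, Add(-10, 2580)) = Mul(-25, 2570) = -64250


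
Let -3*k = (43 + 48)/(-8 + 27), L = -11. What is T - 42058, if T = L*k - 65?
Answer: -2400010/57 ≈ -42105.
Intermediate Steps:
k = -91/57 (k = -(43 + 48)/(3*(-8 + 27)) = -91/(3*19) = -⅓*91/19 = -91/57 ≈ -1.5965)
T = -2704/57 (T = -11*(-91/57) - 65 = 1001/57 - 65 = -2704/57 ≈ -47.439)
T - 42058 = -2704/57 - 42058 = -2400010/57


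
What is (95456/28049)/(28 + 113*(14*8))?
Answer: 23864/88943379 ≈ 0.00026831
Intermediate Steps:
(95456/28049)/(28 + 113*(14*8)) = (95456*(1/28049))/(28 + 113*112) = 95456/(28049*(28 + 12656)) = (95456/28049)/12684 = (95456/28049)*(1/12684) = 23864/88943379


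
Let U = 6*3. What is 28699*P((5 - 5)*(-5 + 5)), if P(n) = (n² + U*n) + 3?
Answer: 86097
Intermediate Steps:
U = 18
P(n) = 3 + n² + 18*n (P(n) = (n² + 18*n) + 3 = 3 + n² + 18*n)
28699*P((5 - 5)*(-5 + 5)) = 28699*(3 + ((5 - 5)*(-5 + 5))² + 18*((5 - 5)*(-5 + 5))) = 28699*(3 + (0*0)² + 18*(0*0)) = 28699*(3 + 0² + 18*0) = 28699*(3 + 0 + 0) = 28699*3 = 86097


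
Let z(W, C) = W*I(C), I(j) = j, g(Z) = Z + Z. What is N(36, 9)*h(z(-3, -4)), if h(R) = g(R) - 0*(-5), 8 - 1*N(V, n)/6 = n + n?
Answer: -1440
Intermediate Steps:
g(Z) = 2*Z
z(W, C) = C*W (z(W, C) = W*C = C*W)
N(V, n) = 48 - 12*n (N(V, n) = 48 - 6*(n + n) = 48 - 12*n)
h(R) = 2*R (h(R) = 2*R - 0*(-5) = 2*R - 1*0 = 2*R + 0 = 2*R)
N(36, 9)*h(z(-3, -4)) = (48 - 12*9)*(2*(-4*(-3))) = (48 - 108)*(2*12) = -60*24 = -1440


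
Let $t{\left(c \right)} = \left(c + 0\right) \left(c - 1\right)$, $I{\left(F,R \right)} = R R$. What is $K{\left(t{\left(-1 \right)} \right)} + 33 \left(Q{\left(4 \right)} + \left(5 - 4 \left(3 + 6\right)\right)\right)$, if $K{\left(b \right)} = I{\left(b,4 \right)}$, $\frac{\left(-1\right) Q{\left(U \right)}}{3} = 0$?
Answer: $-1007$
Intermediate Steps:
$I{\left(F,R \right)} = R^{2}$
$Q{\left(U \right)} = 0$ ($Q{\left(U \right)} = \left(-3\right) 0 = 0$)
$t{\left(c \right)} = c \left(-1 + c\right)$
$K{\left(b \right)} = 16$ ($K{\left(b \right)} = 4^{2} = 16$)
$K{\left(t{\left(-1 \right)} \right)} + 33 \left(Q{\left(4 \right)} + \left(5 - 4 \left(3 + 6\right)\right)\right) = 16 + 33 \left(0 + \left(5 - 4 \left(3 + 6\right)\right)\right) = 16 + 33 \left(0 + \left(5 - 36\right)\right) = 16 + 33 \left(0 - 31\right) = 16 + 33 \left(-31\right) = 16 - 1023 = -1007$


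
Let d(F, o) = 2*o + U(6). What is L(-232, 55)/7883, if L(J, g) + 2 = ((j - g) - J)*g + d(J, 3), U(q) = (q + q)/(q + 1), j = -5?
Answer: 66260/55181 ≈ 1.2008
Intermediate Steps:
U(q) = 2*q/(1 + q) (U(q) = (2*q)/(1 + q) = 2*q/(1 + q))
d(F, o) = 12/7 + 2*o (d(F, o) = 2*o + 2*6/(1 + 6) = 2*o + 2*6/7 = 2*o + 2*6*(⅐) = 2*o + 12/7 = 12/7 + 2*o)
L(J, g) = 40/7 + g*(-5 - J - g) (L(J, g) = -2 + (((-5 - g) - J)*g + (12/7 + 2*3)) = -2 + ((-5 - J - g)*g + (12/7 + 6)) = -2 + (g*(-5 - J - g) + 54/7) = -2 + (54/7 + g*(-5 - J - g)) = 40/7 + g*(-5 - J - g))
L(-232, 55)/7883 = (40/7 - 1*55² - 5*55 - 1*(-232)*55)/7883 = (40/7 - 1*3025 - 275 + 12760)*(1/7883) = (40/7 - 3025 - 275 + 12760)*(1/7883) = (66260/7)*(1/7883) = 66260/55181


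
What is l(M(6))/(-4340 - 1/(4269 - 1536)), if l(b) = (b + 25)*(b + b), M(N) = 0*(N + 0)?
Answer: 0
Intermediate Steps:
M(N) = 0 (M(N) = 0*N = 0)
l(b) = 2*b*(25 + b) (l(b) = (25 + b)*(2*b) = 2*b*(25 + b))
l(M(6))/(-4340 - 1/(4269 - 1536)) = (2*0*(25 + 0))/(-4340 - 1/(4269 - 1536)) = (2*0*25)/(-4340 - 1/2733) = 0/(-4340 - 1*1/2733) = 0/(-4340 - 1/2733) = 0/(-11861221/2733) = 0*(-2733/11861221) = 0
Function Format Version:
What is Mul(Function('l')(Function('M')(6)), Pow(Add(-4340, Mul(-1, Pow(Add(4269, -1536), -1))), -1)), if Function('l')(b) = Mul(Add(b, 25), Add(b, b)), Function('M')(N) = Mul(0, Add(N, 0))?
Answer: 0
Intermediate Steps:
Function('M')(N) = 0 (Function('M')(N) = Mul(0, N) = 0)
Function('l')(b) = Mul(2, b, Add(25, b)) (Function('l')(b) = Mul(Add(25, b), Mul(2, b)) = Mul(2, b, Add(25, b)))
Mul(Function('l')(Function('M')(6)), Pow(Add(-4340, Mul(-1, Pow(Add(4269, -1536), -1))), -1)) = Mul(Mul(2, 0, Add(25, 0)), Pow(Add(-4340, Mul(-1, Pow(Add(4269, -1536), -1))), -1)) = Mul(Mul(2, 0, 25), Pow(Add(-4340, Mul(-1, Pow(2733, -1))), -1)) = Mul(0, Pow(Add(-4340, Mul(-1, Rational(1, 2733))), -1)) = Mul(0, Pow(Add(-4340, Rational(-1, 2733)), -1)) = Mul(0, Pow(Rational(-11861221, 2733), -1)) = Mul(0, Rational(-2733, 11861221)) = 0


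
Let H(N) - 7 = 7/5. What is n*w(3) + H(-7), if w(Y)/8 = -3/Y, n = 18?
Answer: -678/5 ≈ -135.60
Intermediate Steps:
w(Y) = -24/Y (w(Y) = 8*(-3/Y) = -24/Y)
H(N) = 42/5 (H(N) = 7 + 7/5 = 42/5)
n*w(3) + H(-7) = 18*(-24/3) + 42/5 = 18*(-24*1/3) + 42/5 = 18*(-8) + 42/5 = -144 + 42/5 = -678/5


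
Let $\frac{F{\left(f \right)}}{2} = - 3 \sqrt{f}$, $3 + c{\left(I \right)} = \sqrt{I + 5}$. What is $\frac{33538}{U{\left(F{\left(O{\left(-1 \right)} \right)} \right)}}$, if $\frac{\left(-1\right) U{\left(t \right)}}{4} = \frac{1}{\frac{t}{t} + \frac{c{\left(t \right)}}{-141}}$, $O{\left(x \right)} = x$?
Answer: $- \frac{402456}{47} + \frac{16769 \sqrt{5 - 6 i}}{282} \approx -8412.4 - 70.488 i$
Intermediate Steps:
$c{\left(I \right)} = -3 + \sqrt{5 + I}$ ($c{\left(I \right)} = -3 + \sqrt{I + 5} = -3 + \sqrt{5 + I}$)
$F{\left(f \right)} = - 6 \sqrt{f}$ ($F{\left(f \right)} = 2 \left(- 3 \sqrt{f}\right) = - 6 \sqrt{f}$)
$U{\left(t \right)} = - \frac{4}{\frac{48}{47} - \frac{\sqrt{5 + t}}{141}}$ ($U{\left(t \right)} = - \frac{4}{\frac{t}{t} + \frac{-3 + \sqrt{5 + t}}{-141}} = - \frac{4}{1 + \left(-3 + \sqrt{5 + t}\right) \left(- \frac{1}{141}\right)} = - \frac{4}{1 - \left(- \frac{1}{47} + \frac{\sqrt{5 + t}}{141}\right)} = - \frac{4}{\frac{48}{47} - \frac{\sqrt{5 + t}}{141}}$)
$\frac{33538}{U{\left(F{\left(O{\left(-1 \right)} \right)} \right)}} = \frac{33538}{564 \frac{1}{-144 + \sqrt{5 - 6 \sqrt{-1}}}} = \frac{33538}{564 \frac{1}{-144 + \sqrt{5 - 6 i}}} = 33538 \left(- \frac{12}{47} + \frac{\sqrt{5 - 6 i}}{564}\right) = - \frac{402456}{47} + \frac{16769 \sqrt{5 - 6 i}}{282}$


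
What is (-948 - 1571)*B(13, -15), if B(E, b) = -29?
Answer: 73051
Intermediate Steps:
(-948 - 1571)*B(13, -15) = (-948 - 1571)*(-29) = -2519*(-29) = 73051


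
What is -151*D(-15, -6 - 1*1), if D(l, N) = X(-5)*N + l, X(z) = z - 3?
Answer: -6191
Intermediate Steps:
X(z) = -3 + z
D(l, N) = l - 8*N (D(l, N) = (-3 - 5)*N + l = -8*N + l = l - 8*N)
-151*D(-15, -6 - 1*1) = -151*(-15 - 8*(-6 - 1*1)) = -151*(-15 - 8*(-6 - 1)) = -151*(-15 - 8*(-7)) = -151*(-15 + 56) = -151*41 = -6191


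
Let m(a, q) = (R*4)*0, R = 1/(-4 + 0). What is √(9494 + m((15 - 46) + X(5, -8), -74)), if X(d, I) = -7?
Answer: √9494 ≈ 97.437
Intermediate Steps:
R = -¼ (R = 1/(-4) = -¼ ≈ -0.25000)
m(a, q) = 0 (m(a, q) = -¼*4*0 = -1*0 = 0)
√(9494 + m((15 - 46) + X(5, -8), -74)) = √(9494 + 0) = √9494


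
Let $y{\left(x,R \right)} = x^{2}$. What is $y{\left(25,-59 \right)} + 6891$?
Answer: $7516$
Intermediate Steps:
$y{\left(25,-59 \right)} + 6891 = 25^{2} + 6891 = 625 + 6891 = 7516$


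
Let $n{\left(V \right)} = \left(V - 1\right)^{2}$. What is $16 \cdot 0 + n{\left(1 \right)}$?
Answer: $0$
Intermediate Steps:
$n{\left(V \right)} = \left(-1 + V\right)^{2}$
$16 \cdot 0 + n{\left(1 \right)} = 16 \cdot 0 + \left(-1 + 1\right)^{2} = 0 + 0^{2} = 0 + 0 = 0$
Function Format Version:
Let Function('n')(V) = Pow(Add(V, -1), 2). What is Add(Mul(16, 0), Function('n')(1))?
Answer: 0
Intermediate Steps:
Function('n')(V) = Pow(Add(-1, V), 2)
Add(Mul(16, 0), Function('n')(1)) = Add(Mul(16, 0), Pow(Add(-1, 1), 2)) = Add(0, Pow(0, 2)) = Add(0, 0) = 0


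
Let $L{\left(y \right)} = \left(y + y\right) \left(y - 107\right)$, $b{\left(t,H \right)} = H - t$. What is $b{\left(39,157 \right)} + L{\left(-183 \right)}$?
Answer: $106258$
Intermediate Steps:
$L{\left(y \right)} = 2 y \left(-107 + y\right)$
$b{\left(39,157 \right)} + L{\left(-183 \right)} = \left(157 - 39\right) + 2 \left(-183\right) \left(-107 - 183\right) = \left(157 - 39\right) + 2 \left(-183\right) \left(-290\right) = 118 + 106140 = 106258$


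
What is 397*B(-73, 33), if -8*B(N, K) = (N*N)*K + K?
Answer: -34914165/4 ≈ -8.7285e+6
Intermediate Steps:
B(N, K) = -K/8 - K*N²/8 (B(N, K) = -((N*N)*K + K)/8 = -(N²*K + K)/8 = -(K*N² + K)/8 = -(K + K*N²)/8 = -K/8 - K*N²/8)
397*B(-73, 33) = 397*(-⅛*33*(1 + (-73)²)) = 397*(-⅛*33*(1 + 5329)) = 397*(-⅛*33*5330) = 397*(-87945/4) = -34914165/4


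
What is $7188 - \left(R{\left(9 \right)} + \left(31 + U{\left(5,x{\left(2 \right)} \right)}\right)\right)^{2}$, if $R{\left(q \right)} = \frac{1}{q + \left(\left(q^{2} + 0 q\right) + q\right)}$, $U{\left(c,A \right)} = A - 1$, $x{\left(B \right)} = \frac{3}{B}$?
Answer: $\frac{242873231}{39204} \approx 6195.1$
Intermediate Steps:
$U{\left(c,A \right)} = -1 + A$
$R{\left(q \right)} = \frac{1}{q^{2} + 2 q}$ ($R{\left(q \right)} = \frac{1}{q + \left(\left(q^{2} + 0\right) + q\right)} = \frac{1}{q + \left(q^{2} + q\right)} = \frac{1}{q + \left(q + q^{2}\right)} = \frac{1}{q^{2} + 2 q}$)
$7188 - \left(R{\left(9 \right)} + \left(31 + U{\left(5,x{\left(2 \right)} \right)}\right)\right)^{2} = 7188 - \left(\frac{1}{9 \left(2 + 9\right)} + \left(31 - \left(1 - \frac{3}{2}\right)\right)\right)^{2} = 7188 - \left(\frac{1}{9 \cdot 11} + \left(31 + \left(-1 + 3 \cdot \frac{1}{2}\right)\right)\right)^{2} = 7188 - \left(\frac{1}{9} \cdot \frac{1}{11} + \left(31 + \left(-1 + \frac{3}{2}\right)\right)\right)^{2} = 7188 - \left(\frac{1}{99} + \left(31 + \frac{1}{2}\right)\right)^{2} = 7188 - \left(\frac{1}{99} + \frac{63}{2}\right)^{2} = 7188 - \left(\frac{6239}{198}\right)^{2} = 7188 - \frac{38925121}{39204} = \frac{242873231}{39204}$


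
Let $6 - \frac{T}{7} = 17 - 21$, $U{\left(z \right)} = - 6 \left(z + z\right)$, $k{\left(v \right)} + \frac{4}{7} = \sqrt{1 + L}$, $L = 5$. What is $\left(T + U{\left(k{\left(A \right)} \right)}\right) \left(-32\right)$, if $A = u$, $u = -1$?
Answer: $- \frac{17216}{7} + 384 \sqrt{6} \approx -1518.8$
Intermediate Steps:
$A = -1$
$k{\left(v \right)} = - \frac{4}{7} + \sqrt{6}$ ($k{\left(v \right)} = - \frac{4}{7} + \sqrt{1 + 5} = - \frac{4}{7} + \sqrt{6}$)
$U{\left(z \right)} = - 12 z$ ($U{\left(z \right)} = - 6 \cdot 2 z = - 12 z$)
$T = 70$ ($T = 42 - 7 \left(17 - 21\right) = 42 - -28 = 42 + 28 = 70$)
$\left(T + U{\left(k{\left(A \right)} \right)}\right) \left(-32\right) = \left(70 - 12 \left(- \frac{4}{7} + \sqrt{6}\right)\right) \left(-32\right) = \left(70 + \left(\frac{48}{7} - 12 \sqrt{6}\right)\right) \left(-32\right) = \left(\frac{538}{7} - 12 \sqrt{6}\right) \left(-32\right) = - \frac{17216}{7} + 384 \sqrt{6}$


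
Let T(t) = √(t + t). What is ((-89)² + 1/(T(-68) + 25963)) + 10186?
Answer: 12205521408998/674077505 - 2*I*√34/674077505 ≈ 18107.0 - 1.7301e-8*I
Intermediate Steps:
T(t) = √2*√t (T(t) = √(2*t) = √2*√t)
((-89)² + 1/(T(-68) + 25963)) + 10186 = ((-89)² + 1/(√2*√(-68) + 25963)) + 10186 = (7921 + 1/(√2*(2*I*√17) + 25963)) + 10186 = (7921 + 1/(2*I*√34 + 25963)) + 10186 = (7921 + 1/(25963 + 2*I*√34)) + 10186 = 18107 + 1/(25963 + 2*I*√34)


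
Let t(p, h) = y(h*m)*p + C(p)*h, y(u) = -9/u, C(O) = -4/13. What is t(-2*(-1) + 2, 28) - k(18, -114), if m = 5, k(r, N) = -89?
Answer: 36458/455 ≈ 80.127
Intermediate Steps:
C(O) = -4/13 (C(O) = -4*1/13 = -4/13)
t(p, h) = -4*h/13 - 9*p/(5*h) (t(p, h) = (-9*1/(5*h))*p - 4*h/13 = (-9/(5*h))*p - 4*h/13 = -9*p/(5*h) - 4*h/13 = -4*h/13 - 9*p/(5*h))
t(-2*(-1) + 2, 28) - k(18, -114) = (1/65)*(-117*(-2*(-1) + 2) - 20*28**2)/28 - 1*(-89) = (1/65)*(1/28)*(-117*(2 + 2) - 20*784) + 89 = (1/65)*(1/28)*(-117*4 - 15680) + 89 = (1/65)*(1/28)*(-468 - 15680) + 89 = (1/65)*(1/28)*(-16148) + 89 = -4037/455 + 89 = 36458/455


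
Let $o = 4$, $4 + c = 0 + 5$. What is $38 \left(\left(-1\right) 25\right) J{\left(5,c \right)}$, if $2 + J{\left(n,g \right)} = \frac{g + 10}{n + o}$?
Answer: $\frac{6650}{9} \approx 738.89$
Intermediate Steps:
$c = 1$ ($c = -4 + \left(0 + 5\right) = -4 + 5 = 1$)
$J{\left(n,g \right)} = -2 + \frac{10 + g}{4 + n}$ ($J{\left(n,g \right)} = -2 + \frac{g + 10}{n + 4} = -2 + \frac{10 + g}{4 + n}$)
$38 \left(\left(-1\right) 25\right) J{\left(5,c \right)} = 38 \left(\left(-1\right) 25\right) \frac{2 + 1 - 10}{4 + 5} = 38 \left(-25\right) \frac{2 + 1 - 10}{9} = - 950 \cdot \frac{1}{9} \left(-7\right) = \left(-950\right) \left(- \frac{7}{9}\right) = \frac{6650}{9}$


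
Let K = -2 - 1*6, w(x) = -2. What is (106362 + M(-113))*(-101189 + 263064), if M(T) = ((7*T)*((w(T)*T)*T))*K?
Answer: -26142505261250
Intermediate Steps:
K = -8 (K = -2 - 6 = -8)
M(T) = 112*T³ (M(T) = ((7*T)*((-2*T)*T))*(-8) = ((7*T)*(-2*T²))*(-8) = -14*T³*(-8) = 112*T³)
(106362 + M(-113))*(-101189 + 263064) = (106362 + 112*(-113)³)*(-101189 + 263064) = (106362 + 112*(-1442897))*161875 = (106362 - 161604464)*161875 = -161498102*161875 = -26142505261250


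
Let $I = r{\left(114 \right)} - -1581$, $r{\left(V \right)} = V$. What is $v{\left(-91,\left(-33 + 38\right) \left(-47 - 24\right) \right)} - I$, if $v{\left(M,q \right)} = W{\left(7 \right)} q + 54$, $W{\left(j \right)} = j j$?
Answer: $-19036$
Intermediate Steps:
$W{\left(j \right)} = j^{2}$
$v{\left(M,q \right)} = 54 + 49 q$ ($v{\left(M,q \right)} = 7^{2} q + 54 = 49 q + 54 = 54 + 49 q$)
$I = 1695$ ($I = 114 - -1581 = 114 + 1581 = 1695$)
$v{\left(-91,\left(-33 + 38\right) \left(-47 - 24\right) \right)} - I = \left(54 + 49 \left(-33 + 38\right) \left(-47 - 24\right)\right) - 1695 = \left(54 + 49 \cdot 5 \left(-71\right)\right) - 1695 = \left(54 + 49 \left(-355\right)\right) - 1695 = \left(54 - 17395\right) - 1695 = -17341 - 1695 = -19036$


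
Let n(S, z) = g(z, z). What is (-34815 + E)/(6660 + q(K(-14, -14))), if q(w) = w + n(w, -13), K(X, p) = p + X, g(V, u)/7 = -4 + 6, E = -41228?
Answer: -76043/6646 ≈ -11.442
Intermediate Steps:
g(V, u) = 14 (g(V, u) = 7*(-4 + 6) = 7*2 = 14)
n(S, z) = 14
K(X, p) = X + p
q(w) = 14 + w (q(w) = w + 14 = 14 + w)
(-34815 + E)/(6660 + q(K(-14, -14))) = (-34815 - 41228)/(6660 + (14 + (-14 - 14))) = -76043/(6660 + (14 - 28)) = -76043/(6660 - 14) = -76043/6646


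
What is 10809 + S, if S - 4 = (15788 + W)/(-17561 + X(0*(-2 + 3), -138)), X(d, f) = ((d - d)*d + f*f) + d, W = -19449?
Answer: 16032018/1483 ≈ 10811.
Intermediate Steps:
X(d, f) = d + f² (X(d, f) = (0*d + f²) + d = (0 + f²) + d = f² + d = d + f²)
S = 2271/1483 (S = 4 + (15788 - 19449)/(-17561 + (0*(-2 + 3) + (-138)²)) = 4 - 3661/(-17561 + (0*1 + 19044)) = 4 - 3661/(-17561 + (0 + 19044)) = 4 - 3661/(-17561 + 19044) = 4 - 3661/1483 = 2271/1483 ≈ 1.5314)
10809 + S = 10809 + 2271/1483 = 16032018/1483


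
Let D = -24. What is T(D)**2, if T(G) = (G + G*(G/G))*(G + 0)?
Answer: 1327104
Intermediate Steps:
T(G) = 2*G**2 (T(G) = (G + G*1)*G = (G + G)*G = (2*G)*G = 2*G**2)
T(D)**2 = (2*(-24)**2)**2 = (2*576)**2 = 1152**2 = 1327104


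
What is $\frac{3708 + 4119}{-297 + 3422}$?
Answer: $\frac{7827}{3125} \approx 2.5046$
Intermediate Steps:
$\frac{3708 + 4119}{-297 + 3422} = \frac{7827}{3125}$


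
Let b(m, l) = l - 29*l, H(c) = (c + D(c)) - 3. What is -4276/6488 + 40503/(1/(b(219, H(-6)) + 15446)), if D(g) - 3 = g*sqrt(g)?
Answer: 1025775250655/1622 + 6804504*I*sqrt(6) ≈ 6.3241e+8 + 1.6668e+7*I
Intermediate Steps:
D(g) = 3 + g**(3/2) (D(g) = 3 + g*sqrt(g) = 3 + g**(3/2))
H(c) = c + c**(3/2) (H(c) = (c + (3 + c**(3/2))) - 3 = (3 + c + c**(3/2)) - 3 = c + c**(3/2))
b(m, l) = -28*l
-4276/6488 + 40503/(1/(b(219, H(-6)) + 15446)) = -4276/6488 + 40503/(1/(-28*(-6 + (-6)**(3/2)) + 15446)) = -4276*1/6488 + 40503/(1/(-28*(-6 - 6*I*sqrt(6)) + 15446)) = -1069/1622 + 40503/(1/((168 + 168*I*sqrt(6)) + 15446)) = -1069/1622 + 40503/(1/(15614 + 168*I*sqrt(6))) = -1069/1622 + 40503*(15614 + 168*I*sqrt(6)) = -1069/1622 + (632413842 + 6804504*I*sqrt(6)) = 1025775250655/1622 + 6804504*I*sqrt(6)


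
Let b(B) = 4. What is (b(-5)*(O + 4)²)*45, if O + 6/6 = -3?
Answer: 0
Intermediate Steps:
O = -4 (O = -1 - 3 = -4)
(b(-5)*(O + 4)²)*45 = (4*(-4 + 4)²)*45 = (4*0²)*45 = (4*0)*45 = 0*45 = 0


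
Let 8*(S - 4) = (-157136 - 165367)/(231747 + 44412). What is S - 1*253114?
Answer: -186396386141/736424 ≈ -2.5311e+5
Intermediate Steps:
S = 2838195/736424 (S = 4 + ((-157136 - 165367)/(231747 + 44412))/8 = 4 + (-322503/276159)/8 = 4 + (-322503*1/276159)/8 = 4 + (1/8)*(-107501/92053) = 4 - 107501/736424 = 2838195/736424 ≈ 3.8540)
S - 1*253114 = 2838195/736424 - 1*253114 = 2838195/736424 - 253114 = -186396386141/736424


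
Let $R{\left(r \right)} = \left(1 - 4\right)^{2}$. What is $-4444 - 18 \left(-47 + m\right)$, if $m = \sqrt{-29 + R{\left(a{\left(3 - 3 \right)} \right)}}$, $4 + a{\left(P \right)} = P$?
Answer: $-3598 - 36 i \sqrt{5} \approx -3598.0 - 80.498 i$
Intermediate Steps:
$a{\left(P \right)} = -4 + P$
$R{\left(r \right)} = 9$ ($R{\left(r \right)} = \left(-3\right)^{2} = 9$)
$m = 2 i \sqrt{5}$ ($m = \sqrt{-29 + 9} = \sqrt{-20} = 2 i \sqrt{5} \approx 4.4721 i$)
$-4444 - 18 \left(-47 + m\right) = -4444 - 18 \left(-47 + 2 i \sqrt{5}\right) = -4444 - \left(-846 + 36 i \sqrt{5}\right) = -4444 + \left(846 - 36 i \sqrt{5}\right) = -3598 - 36 i \sqrt{5}$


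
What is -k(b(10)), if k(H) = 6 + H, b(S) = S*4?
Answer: -46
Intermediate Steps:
b(S) = 4*S
-k(b(10)) = -(6 + 4*10) = -(6 + 40) = -1*46 = -46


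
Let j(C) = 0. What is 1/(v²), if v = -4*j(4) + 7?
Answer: 1/49 ≈ 0.020408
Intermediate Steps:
v = 7 (v = -4*0 + 7 = 0 + 7 = 7)
1/(v²) = 1/(7²) = 1/49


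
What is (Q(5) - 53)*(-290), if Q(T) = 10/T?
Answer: 14790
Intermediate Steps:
(Q(5) - 53)*(-290) = (10/5 - 53)*(-290) = (10*(⅕) - 53)*(-290) = (2 - 53)*(-290) = -51*(-290) = 14790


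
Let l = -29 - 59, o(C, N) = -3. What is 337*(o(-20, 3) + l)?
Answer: -30667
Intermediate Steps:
l = -88
337*(o(-20, 3) + l) = 337*(-3 - 88) = 337*(-91) = -30667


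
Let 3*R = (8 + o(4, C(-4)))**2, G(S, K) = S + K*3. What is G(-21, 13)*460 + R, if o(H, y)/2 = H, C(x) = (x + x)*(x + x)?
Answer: 25096/3 ≈ 8365.3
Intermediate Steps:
C(x) = 4*x**2 (C(x) = (2*x)*(2*x) = 4*x**2)
o(H, y) = 2*H
G(S, K) = S + 3*K
R = 256/3 (R = (8 + 2*4)**2/3 = (8 + 8)**2/3 = (1/3)*16**2 = (1/3)*256 = 256/3 ≈ 85.333)
G(-21, 13)*460 + R = (-21 + 3*13)*460 + 256/3 = (-21 + 39)*460 + 256/3 = 18*460 + 256/3 = 8280 + 256/3 = 25096/3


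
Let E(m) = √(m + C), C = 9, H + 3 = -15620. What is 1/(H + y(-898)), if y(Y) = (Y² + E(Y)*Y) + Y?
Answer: I/(898*√889 + 789883*I) ≈ 1.2646e-6 + 4.2865e-8*I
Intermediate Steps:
H = -15623 (H = -3 - 15620 = -15623)
E(m) = √(9 + m) (E(m) = √(m + 9) = √(9 + m))
y(Y) = Y + Y² + Y*√(9 + Y) (y(Y) = (Y² + √(9 + Y)*Y) + Y = (Y² + Y*√(9 + Y)) + Y = Y + Y² + Y*√(9 + Y))
1/(H + y(-898)) = 1/(-15623 - 898*(1 - 898 + √(9 - 898))) = 1/(-15623 - 898*(1 - 898 + √(-889))) = 1/(-15623 - 898*(1 - 898 + I*√889)) = 1/(-15623 - 898*(-897 + I*√889)) = 1/(-15623 + (805506 - 898*I*√889)) = 1/(789883 - 898*I*√889)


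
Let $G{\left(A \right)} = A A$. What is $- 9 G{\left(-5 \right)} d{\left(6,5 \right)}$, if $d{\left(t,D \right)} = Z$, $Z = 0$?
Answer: $0$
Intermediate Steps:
$d{\left(t,D \right)} = 0$
$G{\left(A \right)} = A^{2}$
$- 9 G{\left(-5 \right)} d{\left(6,5 \right)} = - 9 \left(-5\right)^{2} \cdot 0 = \left(-9\right) 25 \cdot 0 = \left(-225\right) 0 = 0$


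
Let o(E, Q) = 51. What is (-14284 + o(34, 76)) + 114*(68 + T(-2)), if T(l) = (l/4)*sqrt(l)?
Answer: -6481 - 57*I*sqrt(2) ≈ -6481.0 - 80.61*I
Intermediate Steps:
T(l) = l**(3/2)/4 (T(l) = (l*(1/4))*sqrt(l) = (l/4)*sqrt(l) = l**(3/2)/4)
(-14284 + o(34, 76)) + 114*(68 + T(-2)) = (-14284 + 51) + 114*(68 + (-2)**(3/2)/4) = -14233 + 114*(68 + (-2*I*sqrt(2))/4) = -14233 + 114*(68 - I*sqrt(2)/2) = -14233 + (7752 - 57*I*sqrt(2)) = -6481 - 57*I*sqrt(2)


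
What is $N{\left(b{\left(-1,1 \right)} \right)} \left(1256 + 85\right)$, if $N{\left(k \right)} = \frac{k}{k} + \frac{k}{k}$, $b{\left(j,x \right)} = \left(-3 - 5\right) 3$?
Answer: $2682$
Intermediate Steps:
$b{\left(j,x \right)} = -24$ ($b{\left(j,x \right)} = \left(-8\right) 3 = -24$)
$N{\left(k \right)} = 2$ ($N{\left(k \right)} = 1 + 1 = 2$)
$N{\left(b{\left(-1,1 \right)} \right)} \left(1256 + 85\right) = 2 \left(1256 + 85\right) = 2 \cdot 1341 = 2682$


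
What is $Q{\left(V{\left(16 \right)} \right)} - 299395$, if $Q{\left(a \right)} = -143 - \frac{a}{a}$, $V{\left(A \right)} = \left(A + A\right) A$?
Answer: $-299539$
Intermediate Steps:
$V{\left(A \right)} = 2 A^{2}$ ($V{\left(A \right)} = 2 A A = 2 A^{2}$)
$Q{\left(a \right)} = -144$ ($Q{\left(a \right)} = -143 - 1 = -144$)
$Q{\left(V{\left(16 \right)} \right)} - 299395 = -144 - 299395 = -299539$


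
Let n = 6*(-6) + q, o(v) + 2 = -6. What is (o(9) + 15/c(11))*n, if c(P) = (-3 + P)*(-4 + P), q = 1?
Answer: 2165/8 ≈ 270.63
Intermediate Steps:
o(v) = -8 (o(v) = -2 - 6 = -8)
c(P) = (-4 + P)*(-3 + P)
n = -35 (n = 6*(-6) + 1 = -36 + 1 = -35)
(o(9) + 15/c(11))*n = (-8 + 15/(12 + 11² - 7*11))*(-35) = (-8 + 15/(12 + 121 - 77))*(-35) = (-8 + 15/56)*(-35) = -433/56*(-35) = 2165/8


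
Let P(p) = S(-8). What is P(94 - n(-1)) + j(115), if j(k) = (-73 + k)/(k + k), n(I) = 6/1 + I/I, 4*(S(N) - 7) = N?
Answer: 596/115 ≈ 5.1826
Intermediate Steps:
S(N) = 7 + N/4
n(I) = 7 (n(I) = 6*1 + 1 = 6 + 1 = 7)
P(p) = 5 (P(p) = 7 + (1/4)*(-8) = 7 - 2 = 5)
j(k) = (-73 + k)/(2*k) (j(k) = (-73 + k)/((2*k)) = (-73 + k)*(1/(2*k)) = (-73 + k)/(2*k))
P(94 - n(-1)) + j(115) = 5 + (1/2)*(-73 + 115)/115 = 5 + (1/2)*(1/115)*42 = 5 + 21/115 = 596/115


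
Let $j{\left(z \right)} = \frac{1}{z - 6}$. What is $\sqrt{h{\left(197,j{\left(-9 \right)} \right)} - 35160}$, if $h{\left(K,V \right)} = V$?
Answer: $\frac{i \sqrt{7911015}}{15} \approx 187.51 i$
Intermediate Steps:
$j{\left(z \right)} = \frac{1}{-6 + z}$ ($j{\left(z \right)} = \frac{1}{z - 6} = \frac{1}{-6 + z}$)
$\sqrt{h{\left(197,j{\left(-9 \right)} \right)} - 35160} = \sqrt{\frac{1}{-6 - 9} - 35160} = \sqrt{\frac{1}{-15} - 35160} = \sqrt{- \frac{1}{15} - 35160} = \sqrt{- \frac{527401}{15}} = \frac{i \sqrt{7911015}}{15}$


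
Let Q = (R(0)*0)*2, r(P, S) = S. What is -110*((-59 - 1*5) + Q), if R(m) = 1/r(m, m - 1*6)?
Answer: 7040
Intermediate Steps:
R(m) = 1/(-6 + m) (R(m) = 1/(m - 1*6) = 1/(m - 6) = 1/(-6 + m))
Q = 0 (Q = (0/(-6 + 0))*2 = (0/(-6))*2 = -⅙*0*2 = 0*2 = 0)
-110*((-59 - 1*5) + Q) = -110*((-59 - 1*5) + 0) = -110*((-59 - 5) + 0) = -110*(-64 + 0) = -110*(-64) = 7040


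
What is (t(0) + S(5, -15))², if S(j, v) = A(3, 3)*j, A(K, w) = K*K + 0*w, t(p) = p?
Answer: 2025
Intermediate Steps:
A(K, w) = K² (A(K, w) = K² + 0 = K²)
S(j, v) = 9*j (S(j, v) = 3²*j = 9*j)
(t(0) + S(5, -15))² = (0 + 9*5)² = (0 + 45)² = 45² = 2025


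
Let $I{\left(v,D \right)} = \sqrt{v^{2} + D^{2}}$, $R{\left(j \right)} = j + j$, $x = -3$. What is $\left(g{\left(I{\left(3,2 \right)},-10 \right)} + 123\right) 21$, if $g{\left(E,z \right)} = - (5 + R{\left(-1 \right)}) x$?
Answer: $2772$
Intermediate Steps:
$R{\left(j \right)} = 2 j$
$I{\left(v,D \right)} = \sqrt{D^{2} + v^{2}}$
$g{\left(E,z \right)} = 9$ ($g{\left(E,z \right)} = - (5 + 2 \left(-1\right)) \left(-3\right) = - (5 - 2) \left(-3\right) = \left(-1\right) 3 \left(-3\right) = \left(-3\right) \left(-3\right) = 9$)
$\left(g{\left(I{\left(3,2 \right)},-10 \right)} + 123\right) 21 = \left(9 + 123\right) 21 = 132 \cdot 21 = 2772$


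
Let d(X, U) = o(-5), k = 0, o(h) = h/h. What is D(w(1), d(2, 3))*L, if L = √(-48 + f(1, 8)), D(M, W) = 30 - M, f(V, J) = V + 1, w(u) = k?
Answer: 30*I*√46 ≈ 203.47*I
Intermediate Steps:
o(h) = 1
d(X, U) = 1
w(u) = 0
f(V, J) = 1 + V
L = I*√46 (L = √(-48 + (1 + 1)) = √(-48 + 2) = √(-46) = I*√46 ≈ 6.7823*I)
D(w(1), d(2, 3))*L = (30 - 1*0)*(I*√46) = (30 + 0)*(I*√46) = 30*(I*√46) = 30*I*√46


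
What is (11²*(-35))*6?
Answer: -25410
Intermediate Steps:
(11²*(-35))*6 = (121*(-35))*6 = -4235*6 = -25410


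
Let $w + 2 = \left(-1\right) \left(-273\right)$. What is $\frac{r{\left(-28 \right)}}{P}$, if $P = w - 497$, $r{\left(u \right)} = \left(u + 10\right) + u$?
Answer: $\frac{23}{113} \approx 0.20354$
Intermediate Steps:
$r{\left(u \right)} = 10 + 2 u$ ($r{\left(u \right)} = \left(10 + u\right) + u = 10 + 2 u$)
$w = 271$ ($w = -2 - -273 = -2 + 273 = 271$)
$P = -226$ ($P = 271 - 497 = -226$)
$\frac{r{\left(-28 \right)}}{P} = \frac{10 + 2 \left(-28\right)}{-226} = \left(10 - 56\right) \left(- \frac{1}{226}\right) = \left(-46\right) \left(- \frac{1}{226}\right) = \frac{23}{113}$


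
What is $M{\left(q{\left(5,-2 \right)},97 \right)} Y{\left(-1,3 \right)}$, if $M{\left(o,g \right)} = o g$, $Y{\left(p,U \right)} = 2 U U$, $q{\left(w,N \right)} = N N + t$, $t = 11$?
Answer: $26190$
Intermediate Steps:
$q{\left(w,N \right)} = 11 + N^{2}$ ($q{\left(w,N \right)} = N N + 11 = N^{2} + 11 = 11 + N^{2}$)
$Y{\left(p,U \right)} = 2 U^{2}$
$M{\left(o,g \right)} = g o$
$M{\left(q{\left(5,-2 \right)},97 \right)} Y{\left(-1,3 \right)} = 97 \left(11 + \left(-2\right)^{2}\right) 2 \cdot 3^{2} = 97 \left(11 + 4\right) 2 \cdot 9 = 97 \cdot 15 \cdot 18 = 1455 \cdot 18 = 26190$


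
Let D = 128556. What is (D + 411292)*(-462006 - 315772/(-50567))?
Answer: -12611897465072240/50567 ≈ -2.4941e+11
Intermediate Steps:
(D + 411292)*(-462006 - 315772/(-50567)) = (128556 + 411292)*(-462006 - 315772/(-50567)) = 539848*(-462006 - 315772*(-1/50567)) = 539848*(-462006 + 315772/50567) = 539848*(-23361941630/50567) = -12611897465072240/50567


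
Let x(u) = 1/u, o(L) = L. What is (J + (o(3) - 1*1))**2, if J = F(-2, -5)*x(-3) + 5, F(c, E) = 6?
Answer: 25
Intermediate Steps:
x(u) = 1/u
J = 3 (J = 6/(-3) + 5 = 6*(-1/3) + 5 = -2 + 5 = 3)
(J + (o(3) - 1*1))**2 = (3 + (3 - 1*1))**2 = (3 + (3 - 1))**2 = (3 + 2)**2 = 5**2 = 25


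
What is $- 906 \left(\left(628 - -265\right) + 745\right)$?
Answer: $-1484028$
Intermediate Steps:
$- 906 \left(\left(628 - -265\right) + 745\right) = - 906 \left(\left(628 + 265\right) + 745\right) = - 906 \left(893 + 745\right) = \left(-906\right) 1638 = -1484028$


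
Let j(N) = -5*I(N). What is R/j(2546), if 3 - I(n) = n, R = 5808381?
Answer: 5808381/12715 ≈ 456.81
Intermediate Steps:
I(n) = 3 - n
j(N) = -15 + 5*N (j(N) = -5*(3 - N) = -15 + 5*N)
R/j(2546) = 5808381/(-15 + 5*2546) = 5808381/(-15 + 12730) = 5808381/12715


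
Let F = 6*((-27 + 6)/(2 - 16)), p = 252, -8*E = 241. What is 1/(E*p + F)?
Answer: -2/15165 ≈ -0.00013188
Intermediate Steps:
E = -241/8 (E = -1/8*241 = -241/8 ≈ -30.125)
F = 9 (F = 6*(-21/(-14)) = 6*(-21*(-1/14)) = 6*(3/2) = 9)
1/(E*p + F) = 1/(-241/8*252 + 9) = 1/(-15183/2 + 9) = 1/(-15165/2) = -2/15165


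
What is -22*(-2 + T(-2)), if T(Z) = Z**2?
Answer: -44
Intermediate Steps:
-22*(-2 + T(-2)) = -22*(-2 + (-2)**2) = -22*(-2 + 4) = -22*2 = -44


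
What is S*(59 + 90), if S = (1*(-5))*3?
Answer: -2235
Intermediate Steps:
S = -15 (S = -5*3 = -15)
S*(59 + 90) = -15*(59 + 90) = -15*149 = -2235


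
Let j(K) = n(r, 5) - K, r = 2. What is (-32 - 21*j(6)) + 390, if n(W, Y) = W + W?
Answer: 400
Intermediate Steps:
n(W, Y) = 2*W
j(K) = 4 - K (j(K) = 2*2 - K = 4 - K)
(-32 - 21*j(6)) + 390 = (-32 - 21*(4 - 1*6)) + 390 = (-32 - 21*(4 - 6)) + 390 = (-32 - 21*(-2)) + 390 = (-32 + 42) + 390 = 10 + 390 = 400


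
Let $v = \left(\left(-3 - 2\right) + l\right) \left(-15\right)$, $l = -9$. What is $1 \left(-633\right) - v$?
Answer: $-843$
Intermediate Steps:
$v = 210$ ($v = \left(\left(-3 - 2\right) - 9\right) \left(-15\right) = \left(-5 - 9\right) \left(-15\right) = \left(-14\right) \left(-15\right) = 210$)
$1 \left(-633\right) - v = 1 \left(-633\right) - 210 = -633 - 210 = -843$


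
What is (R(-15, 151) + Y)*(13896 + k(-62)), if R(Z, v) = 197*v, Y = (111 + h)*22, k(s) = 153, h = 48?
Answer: 467059005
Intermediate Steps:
Y = 3498 (Y = (111 + 48)*22 = 159*22 = 3498)
(R(-15, 151) + Y)*(13896 + k(-62)) = (197*151 + 3498)*(13896 + 153) = (29747 + 3498)*14049 = 33245*14049 = 467059005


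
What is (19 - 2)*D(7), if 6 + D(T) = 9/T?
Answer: -561/7 ≈ -80.143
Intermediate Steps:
D(T) = -6 + 9/T
(19 - 2)*D(7) = (19 - 2)*(-6 + 9/7) = 17*(-6 + 9*(1/7)) = 17*(-6 + 9/7) = 17*(-33/7) = -561/7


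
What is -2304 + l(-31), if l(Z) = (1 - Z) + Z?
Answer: -2303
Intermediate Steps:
l(Z) = 1
-2304 + l(-31) = -2304 + 1 = -2303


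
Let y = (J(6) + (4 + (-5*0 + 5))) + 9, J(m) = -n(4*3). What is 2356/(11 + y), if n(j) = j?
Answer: 2356/17 ≈ 138.59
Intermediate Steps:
J(m) = -12 (J(m) = -4*3 = -1*12 = -12)
y = 6 (y = (-12 + (4 + (-5*0 + 5))) + 9 = (-12 + (4 + (0 + 5))) + 9 = (-12 + (4 + 5)) + 9 = (-12 + 9) + 9 = -3 + 9 = 6)
2356/(11 + y) = 2356/(11 + 6) = 2356/17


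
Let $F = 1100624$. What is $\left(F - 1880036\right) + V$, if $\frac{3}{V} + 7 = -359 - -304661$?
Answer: $- \frac{237171174537}{304295} \approx -7.7941 \cdot 10^{5}$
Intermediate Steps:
$V = \frac{3}{304295}$ ($V = \frac{3}{-7 - -304302} = \frac{3}{-7 + \left(-359 + 304661\right)} = \frac{3}{-7 + 304302} = \frac{3}{304295} \approx 9.8588 \cdot 10^{-6}$)
$\left(F - 1880036\right) + V = \left(1100624 - 1880036\right) + \frac{3}{304295} = -779412 + \frac{3}{304295} = - \frac{237171174537}{304295}$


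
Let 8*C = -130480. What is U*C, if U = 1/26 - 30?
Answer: 6352745/13 ≈ 4.8867e+5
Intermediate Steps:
C = -16310 (C = (1/8)*(-130480) = -16310)
U = -779/26 (U = 1/26 - 30 = -779/26 ≈ -29.962)
U*C = -779/26*(-16310) = 6352745/13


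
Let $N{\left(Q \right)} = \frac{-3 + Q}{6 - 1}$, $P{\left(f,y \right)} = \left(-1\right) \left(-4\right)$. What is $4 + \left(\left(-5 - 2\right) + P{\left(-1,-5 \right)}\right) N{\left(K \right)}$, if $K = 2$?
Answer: $\frac{23}{5} \approx 4.6$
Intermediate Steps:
$P{\left(f,y \right)} = 4$
$N{\left(Q \right)} = - \frac{3}{5} + \frac{Q}{5}$ ($N{\left(Q \right)} = \frac{-3 + Q}{5} = \left(-3 + Q\right) \frac{1}{5} = - \frac{3}{5} + \frac{Q}{5}$)
$4 + \left(\left(-5 - 2\right) + P{\left(-1,-5 \right)}\right) N{\left(K \right)} = 4 + \left(\left(-5 - 2\right) + 4\right) \left(- \frac{3}{5} + \frac{1}{5} \cdot 2\right) = 4 + \left(-7 + 4\right) \left(- \frac{3}{5} + \frac{2}{5}\right) = 4 - - \frac{3}{5} = 4 + \frac{3}{5} = \frac{23}{5}$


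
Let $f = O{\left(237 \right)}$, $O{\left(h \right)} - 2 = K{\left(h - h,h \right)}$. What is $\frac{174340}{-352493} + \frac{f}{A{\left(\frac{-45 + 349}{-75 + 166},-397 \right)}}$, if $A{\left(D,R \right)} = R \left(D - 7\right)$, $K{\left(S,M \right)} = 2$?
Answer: $- \frac{22919614888}{46599927093} \approx -0.49184$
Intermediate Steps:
$A{\left(D,R \right)} = R \left(-7 + D\right)$
$O{\left(h \right)} = 4$ ($O{\left(h \right)} = 2 + 2 = 4$)
$f = 4$
$\frac{174340}{-352493} + \frac{f}{A{\left(\frac{-45 + 349}{-75 + 166},-397 \right)}} = \frac{174340}{-352493} + \frac{4}{\left(-397\right) \left(-7 + \frac{-45 + 349}{-75 + 166}\right)} = 174340 \left(- \frac{1}{352493}\right) + \frac{4}{\left(-397\right) \left(-7 + \frac{304}{91}\right)} = - \frac{174340}{352493} + \frac{4}{\left(-397\right) \left(-7 + 304 \cdot \frac{1}{91}\right)} = - \frac{174340}{352493} + \frac{4}{\left(-397\right) \left(-7 + \frac{304}{91}\right)} = - \frac{174340}{352493} + \frac{4}{\left(-397\right) \left(- \frac{333}{91}\right)} = - \frac{174340}{352493} + \frac{4}{\frac{132201}{91}} = - \frac{174340}{352493} + 4 \cdot \frac{91}{132201} = - \frac{174340}{352493} + \frac{364}{132201} = - \frac{22919614888}{46599927093}$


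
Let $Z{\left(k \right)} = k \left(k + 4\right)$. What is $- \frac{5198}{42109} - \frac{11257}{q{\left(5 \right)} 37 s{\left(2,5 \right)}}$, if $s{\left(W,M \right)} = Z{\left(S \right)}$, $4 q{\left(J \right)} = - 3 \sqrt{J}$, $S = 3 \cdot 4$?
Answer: $- \frac{5198}{42109} + \frac{11257 \sqrt{5}}{26640} \approx 0.82143$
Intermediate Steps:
$S = 12$
$q{\left(J \right)} = - \frac{3 \sqrt{J}}{4}$ ($q{\left(J \right)} = \frac{\left(-3\right) \sqrt{J}}{4} = - \frac{3 \sqrt{J}}{4}$)
$Z{\left(k \right)} = k \left(4 + k\right)$
$s{\left(W,M \right)} = 192$ ($s{\left(W,M \right)} = 12 \left(4 + 12\right) = 12 \cdot 16 = 192$)
$- \frac{5198}{42109} - \frac{11257}{q{\left(5 \right)} 37 s{\left(2,5 \right)}} = - \frac{5198}{42109} - \frac{11257}{- \frac{3 \sqrt{5}}{4} \cdot 37 \cdot 192} = \left(-5198\right) \frac{1}{42109} - \frac{11257}{- \frac{111 \sqrt{5}}{4} \cdot 192} = - \frac{5198}{42109} - \frac{11257}{\left(-5328\right) \sqrt{5}} = - \frac{5198}{42109} - 11257 \left(- \frac{\sqrt{5}}{26640}\right) = - \frac{5198}{42109} + \frac{11257 \sqrt{5}}{26640}$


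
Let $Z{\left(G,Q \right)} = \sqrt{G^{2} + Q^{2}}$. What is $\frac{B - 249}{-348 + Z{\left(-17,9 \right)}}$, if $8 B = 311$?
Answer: $\frac{146247}{241468} + \frac{1681 \sqrt{370}}{965872} \approx 0.63914$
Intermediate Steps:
$B = \frac{311}{8}$ ($B = \frac{1}{8} \cdot 311 = \frac{311}{8} \approx 38.875$)
$\frac{B - 249}{-348 + Z{\left(-17,9 \right)}} = \frac{\frac{311}{8} - 249}{-348 + \sqrt{\left(-17\right)^{2} + 9^{2}}} = - \frac{1681}{8 \left(-348 + \sqrt{289 + 81}\right)} = - \frac{1681}{8 \left(-348 + \sqrt{370}\right)}$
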